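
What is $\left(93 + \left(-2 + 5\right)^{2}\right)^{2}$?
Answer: $10404$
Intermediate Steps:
$\left(93 + \left(-2 + 5\right)^{2}\right)^{2} = \left(93 + 3^{2}\right)^{2} = \left(93 + 9\right)^{2} = 102^{2} = 10404$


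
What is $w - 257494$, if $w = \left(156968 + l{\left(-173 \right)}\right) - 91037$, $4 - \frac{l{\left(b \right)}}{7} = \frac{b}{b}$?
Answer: $-191542$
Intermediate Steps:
$l{\left(b \right)} = 21$ ($l{\left(b \right)} = 28 - 7 \frac{b}{b} = 28 - 7 = 21$)
$w = 65952$ ($w = \left(156968 + 21\right) - 91037 = 156989 - 91037 = 65952$)
$w - 257494 = 65952 - 257494 = -191542$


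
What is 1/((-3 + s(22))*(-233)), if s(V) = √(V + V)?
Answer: -3/8155 - 2*√11/8155 ≈ -0.0011813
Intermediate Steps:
s(V) = √2*√V (s(V) = √(2*V) = √2*√V)
1/((-3 + s(22))*(-233)) = 1/((-3 + √2*√22)*(-233)) = 1/((-3 + 2*√11)*(-233)) = 1/(699 - 466*√11)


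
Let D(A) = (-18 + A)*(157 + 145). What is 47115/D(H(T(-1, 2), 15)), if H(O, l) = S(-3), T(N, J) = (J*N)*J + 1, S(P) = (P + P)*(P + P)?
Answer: 5235/604 ≈ 8.6672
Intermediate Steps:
S(P) = 4*P**2 (S(P) = (2*P)*(2*P) = 4*P**2)
T(N, J) = 1 + N*J**2 (T(N, J) = N*J**2 + 1 = 1 + N*J**2)
H(O, l) = 36 (H(O, l) = 4*(-3)**2 = 4*9 = 36)
D(A) = -5436 + 302*A (D(A) = (-18 + A)*302 = -5436 + 302*A)
47115/D(H(T(-1, 2), 15)) = 47115/(-5436 + 302*36) = 47115/(-5436 + 10872) = 47115/5436 = 47115*(1/5436) = 5235/604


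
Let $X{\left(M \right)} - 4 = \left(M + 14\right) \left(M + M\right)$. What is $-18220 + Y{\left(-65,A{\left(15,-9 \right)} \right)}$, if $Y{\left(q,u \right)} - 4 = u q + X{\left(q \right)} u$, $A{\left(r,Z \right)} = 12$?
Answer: $60612$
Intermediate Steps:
$X{\left(M \right)} = 4 + 2 M \left(14 + M\right)$ ($X{\left(M \right)} = 4 + \left(M + 14\right) \left(M + M\right) = 4 + \left(14 + M\right) 2 M = 4 + 2 M \left(14 + M\right)$)
$Y{\left(q,u \right)} = 4 + q u + u \left(4 + 2 q^{2} + 28 q\right)$ ($Y{\left(q,u \right)} = 4 + \left(u q + \left(4 + 2 q^{2} + 28 q\right) u\right) = 4 + \left(q u + u \left(4 + 2 q^{2} + 28 q\right)\right) = 4 + q u + u \left(4 + 2 q^{2} + 28 q\right)$)
$-18220 + Y{\left(-65,A{\left(15,-9 \right)} \right)} = -18220 + \left(4 - 780 + 2 \cdot 12 \left(2 + \left(-65\right)^{2} + 14 \left(-65\right)\right)\right) = -18220 + \left(4 - 780 + 2 \cdot 12 \left(2 + 4225 - 910\right)\right) = -18220 + \left(4 - 780 + 2 \cdot 12 \cdot 3317\right) = -18220 + \left(4 - 780 + 79608\right) = -18220 + 78832 = 60612$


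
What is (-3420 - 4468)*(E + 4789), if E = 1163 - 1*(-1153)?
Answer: -56044240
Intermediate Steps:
E = 2316 (E = 1163 + 1153 = 2316)
(-3420 - 4468)*(E + 4789) = (-3420 - 4468)*(2316 + 4789) = -7888*7105 = -56044240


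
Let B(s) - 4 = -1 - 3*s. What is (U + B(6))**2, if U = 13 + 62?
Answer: 3600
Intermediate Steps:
B(s) = 3 - 3*s (B(s) = 4 + (-1 - 3*s) = 3 - 3*s)
U = 75
(U + B(6))**2 = (75 + (3 - 3*6))**2 = (75 + (3 - 18))**2 = (75 - 15)**2 = 60**2 = 3600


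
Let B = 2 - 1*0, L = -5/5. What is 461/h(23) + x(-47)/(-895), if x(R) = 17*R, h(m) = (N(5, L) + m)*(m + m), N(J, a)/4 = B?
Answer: 1551969/1276270 ≈ 1.2160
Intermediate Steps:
L = -1 (L = -5*⅕ = -1)
B = 2 (B = 2 + 0 = 2)
N(J, a) = 8 (N(J, a) = 4*2 = 8)
h(m) = 2*m*(8 + m) (h(m) = (8 + m)*(m + m) = (8 + m)*(2*m) = 2*m*(8 + m))
461/h(23) + x(-47)/(-895) = 461/((2*23*(8 + 23))) + (17*(-47))/(-895) = 461/((2*23*31)) - 799*(-1/895) = 461/1426 + 799/895 = 1551969/1276270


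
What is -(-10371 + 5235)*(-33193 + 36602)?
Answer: 17508624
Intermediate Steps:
-(-10371 + 5235)*(-33193 + 36602) = -(-5136)*3409 = -1*(-17508624) = 17508624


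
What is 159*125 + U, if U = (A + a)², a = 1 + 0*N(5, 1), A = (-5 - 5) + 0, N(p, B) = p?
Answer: 19956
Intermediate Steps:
A = -10 (A = -10 + 0 = -10)
a = 1 (a = 1 + 0*5 = 1 + 0 = 1)
U = 81 (U = (-10 + 1)² = (-9)² = 81)
159*125 + U = 159*125 + 81 = 19875 + 81 = 19956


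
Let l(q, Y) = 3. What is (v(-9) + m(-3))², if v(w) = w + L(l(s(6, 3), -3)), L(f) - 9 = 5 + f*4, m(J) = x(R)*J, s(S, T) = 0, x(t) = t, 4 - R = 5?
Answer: 400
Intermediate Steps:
R = -1 (R = 4 - 1*5 = 4 - 5 = -1)
m(J) = -J
L(f) = 14 + 4*f (L(f) = 9 + (5 + f*4) = 9 + (5 + 4*f) = 14 + 4*f)
v(w) = 26 + w (v(w) = w + (14 + 4*3) = w + (14 + 12) = w + 26 = 26 + w)
(v(-9) + m(-3))² = ((26 - 9) - 1*(-3))² = (17 + 3)² = 20² = 400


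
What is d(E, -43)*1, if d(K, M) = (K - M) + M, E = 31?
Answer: 31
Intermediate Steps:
d(K, M) = K
d(E, -43)*1 = 31*1 = 31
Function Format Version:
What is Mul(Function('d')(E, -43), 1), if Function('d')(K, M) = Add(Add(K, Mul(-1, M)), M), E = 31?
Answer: 31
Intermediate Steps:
Function('d')(K, M) = K
Mul(Function('d')(E, -43), 1) = Mul(31, 1) = 31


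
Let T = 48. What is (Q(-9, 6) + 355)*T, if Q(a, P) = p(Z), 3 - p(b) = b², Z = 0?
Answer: 17184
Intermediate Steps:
p(b) = 3 - b²
Q(a, P) = 3 (Q(a, P) = 3 - 1*0² = 3 - 1*0 = 3 + 0 = 3)
(Q(-9, 6) + 355)*T = (3 + 355)*48 = 358*48 = 17184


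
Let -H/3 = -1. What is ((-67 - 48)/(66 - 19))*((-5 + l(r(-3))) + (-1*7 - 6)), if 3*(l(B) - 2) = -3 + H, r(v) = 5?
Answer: 1840/47 ≈ 39.149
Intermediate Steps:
H = 3 (H = -3*(-1) = 3)
l(B) = 2 (l(B) = 2 + (-3 + 3)/3 = 2 + (⅓)*0 = 2 + 0 = 2)
((-67 - 48)/(66 - 19))*((-5 + l(r(-3))) + (-1*7 - 6)) = ((-67 - 48)/(66 - 19))*((-5 + 2) + (-1*7 - 6)) = (-115/47)*(-3 + (-7 - 6)) = (-115*1/47)*(-3 - 13) = -115/47*(-16) = 1840/47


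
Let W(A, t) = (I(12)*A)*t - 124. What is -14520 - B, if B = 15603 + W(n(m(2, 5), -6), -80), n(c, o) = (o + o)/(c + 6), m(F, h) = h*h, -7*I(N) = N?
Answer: -6498263/217 ≈ -29946.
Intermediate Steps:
I(N) = -N/7
m(F, h) = h²
n(c, o) = 2*o/(6 + c) (n(c, o) = (2*o)/(6 + c) = 2*o/(6 + c))
W(A, t) = -124 - 12*A*t/7 (W(A, t) = ((-⅐*12)*A)*t - 124 = (-12*A/7)*t - 124 = -12*A*t/7 - 124 = -124 - 12*A*t/7)
B = 3347423/217 (B = 15603 + (-124 - 12/7*2*(-6)/(6 + 5²)*(-80)) = 15603 + (-124 - 12/7*2*(-6)/(6 + 25)*(-80)) = 15603 + (-124 - 12/7*2*(-6)/31*(-80)) = 15603 + (-124 - 12/7*2*(-6)*(1/31)*(-80)) = 15603 + (-124 - 12/7*(-12/31)*(-80)) = 15603 + (-124 - 11520/217) = 15603 - 38428/217 = 3347423/217 ≈ 15426.)
-14520 - B = -14520 - 1*3347423/217 = -14520 - 3347423/217 = -6498263/217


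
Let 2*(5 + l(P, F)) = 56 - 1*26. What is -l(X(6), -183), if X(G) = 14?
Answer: -10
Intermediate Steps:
l(P, F) = 10 (l(P, F) = -5 + (56 - 1*26)/2 = -5 + (56 - 26)/2 = -5 + (1/2)*30 = -5 + 15 = 10)
-l(X(6), -183) = -1*10 = -10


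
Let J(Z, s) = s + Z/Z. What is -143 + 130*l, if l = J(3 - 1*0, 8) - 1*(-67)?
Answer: 9737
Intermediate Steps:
J(Z, s) = 1 + s (J(Z, s) = s + 1 = 1 + s)
l = 76 (l = (1 + 8) - 1*(-67) = 9 + 67 = 76)
-143 + 130*l = -143 + 130*76 = -143 + 9880 = 9737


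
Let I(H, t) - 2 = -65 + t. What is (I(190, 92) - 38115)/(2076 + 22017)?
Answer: -38086/24093 ≈ -1.5808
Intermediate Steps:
I(H, t) = -63 + t (I(H, t) = 2 + (-65 + t) = -63 + t)
(I(190, 92) - 38115)/(2076 + 22017) = ((-63 + 92) - 38115)/(2076 + 22017) = (29 - 38115)/24093 = -38086*1/24093 = -38086/24093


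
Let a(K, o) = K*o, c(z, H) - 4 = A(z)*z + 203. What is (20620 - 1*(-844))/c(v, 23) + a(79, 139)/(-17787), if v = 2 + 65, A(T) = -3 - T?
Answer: -431007991/79739121 ≈ -5.4052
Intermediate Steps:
v = 67
c(z, H) = 207 + z*(-3 - z) (c(z, H) = 4 + ((-3 - z)*z + 203) = 4 + (z*(-3 - z) + 203) = 4 + (203 + z*(-3 - z)) = 207 + z*(-3 - z))
(20620 - 1*(-844))/c(v, 23) + a(79, 139)/(-17787) = (20620 - 1*(-844))/(207 - 1*67*(3 + 67)) + (79*139)/(-17787) = (20620 + 844)/(207 - 1*67*70) + 10981*(-1/17787) = 21464/(207 - 4690) - 10981/17787 = 21464/(-4483) - 10981/17787 = 21464*(-1/4483) - 10981/17787 = -21464/4483 - 10981/17787 = -431007991/79739121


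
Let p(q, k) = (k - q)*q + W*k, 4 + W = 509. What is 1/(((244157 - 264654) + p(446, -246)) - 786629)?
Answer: -1/1239988 ≈ -8.0646e-7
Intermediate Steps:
W = 505 (W = -4 + 509 = 505)
p(q, k) = 505*k + q*(k - q) (p(q, k) = (k - q)*q + 505*k = q*(k - q) + 505*k = 505*k + q*(k - q))
1/(((244157 - 264654) + p(446, -246)) - 786629) = 1/(((244157 - 264654) + (-1*446² + 505*(-246) - 246*446)) - 786629) = 1/((-20497 + (-1*198916 - 124230 - 109716)) - 786629) = 1/((-20497 + (-198916 - 124230 - 109716)) - 786629) = 1/((-20497 - 432862) - 786629) = 1/(-453359 - 786629) = 1/(-1239988) = -1/1239988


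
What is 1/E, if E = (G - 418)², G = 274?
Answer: 1/20736 ≈ 4.8225e-5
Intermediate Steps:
E = 20736 (E = (274 - 418)² = (-144)² = 20736)
1/E = 1/20736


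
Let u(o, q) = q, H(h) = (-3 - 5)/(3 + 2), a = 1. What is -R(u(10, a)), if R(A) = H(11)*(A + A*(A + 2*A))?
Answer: 32/5 ≈ 6.4000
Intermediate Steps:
H(h) = -8/5
R(A) = -24*A²/5 - 8*A/5 (R(A) = -8*(A + A*(A + 2*A))/5 = -8*(A + A*(3*A))/5 = -8*(A + 3*A²)/5 = -24*A²/5 - 8*A/5)
-R(u(10, a)) = -(-8)*(1 + 3*1)/5 = -(-8)*(1 + 3)/5 = -(-8)*4/5 = -1*(-32/5) = 32/5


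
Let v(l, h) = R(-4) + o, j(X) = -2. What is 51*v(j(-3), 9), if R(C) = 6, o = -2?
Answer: 204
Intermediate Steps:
v(l, h) = 4 (v(l, h) = 6 - 2 = 4)
51*v(j(-3), 9) = 51*4 = 204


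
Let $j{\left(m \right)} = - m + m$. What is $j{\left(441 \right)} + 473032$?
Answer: $473032$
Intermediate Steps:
$j{\left(m \right)} = 0$
$j{\left(441 \right)} + 473032 = 0 + 473032 = 473032$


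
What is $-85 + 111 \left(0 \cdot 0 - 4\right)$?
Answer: $-529$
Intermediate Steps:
$-85 + 111 \left(0 \cdot 0 - 4\right) = -85 + 111 \left(0 - 4\right) = -85 + 111 \left(-4\right) = -85 - 444 = -529$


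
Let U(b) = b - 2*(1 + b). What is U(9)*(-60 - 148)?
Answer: 2288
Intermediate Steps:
U(b) = -2 - b (U(b) = b - (2 + 2*b) = b + (-2 - 2*b) = -2 - b)
U(9)*(-60 - 148) = (-2 - 1*9)*(-60 - 148) = (-2 - 9)*(-208) = -11*(-208) = 2288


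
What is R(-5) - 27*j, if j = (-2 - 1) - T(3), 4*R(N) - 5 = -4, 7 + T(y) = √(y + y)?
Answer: -431/4 + 27*√6 ≈ -41.614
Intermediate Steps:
T(y) = -7 + √2*√y (T(y) = -7 + √(y + y) = -7 + √(2*y) = -7 + √2*√y)
R(N) = ¼ (R(N) = 5/4 + (¼)*(-4) = 5/4 - 1 = ¼)
j = 4 - √6 (j = (-2 - 1) - (-7 + √2*√3) = -3 - (-7 + √6) = -3 + (7 - √6) = 4 - √6 ≈ 1.5505)
R(-5) - 27*j = ¼ - 27*(4 - √6) = ¼ + (-108 + 27*√6) = -431/4 + 27*√6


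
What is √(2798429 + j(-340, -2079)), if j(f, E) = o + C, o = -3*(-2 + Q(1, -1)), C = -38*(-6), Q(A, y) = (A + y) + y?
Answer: √2798666 ≈ 1672.9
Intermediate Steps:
Q(A, y) = A + 2*y
C = 228
o = 9 (o = -3*(-2 + (1 + 2*(-1))) = -3*(-2 + (1 - 2)) = -3*(-2 - 1) = -3*(-3) = 9)
j(f, E) = 237 (j(f, E) = 9 + 228 = 237)
√(2798429 + j(-340, -2079)) = √(2798429 + 237) = √2798666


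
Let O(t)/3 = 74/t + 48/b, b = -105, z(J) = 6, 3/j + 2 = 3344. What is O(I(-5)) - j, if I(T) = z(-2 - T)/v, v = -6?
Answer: -8709287/38990 ≈ -223.37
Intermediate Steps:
j = 1/1114 (j = 3/(-2 + 3344) = 3/3342 = 3*(1/3342) = 1/1114 ≈ 0.00089767)
I(T) = -1 (I(T) = 6/(-6) = 6*(-⅙) = -1)
O(t) = -48/35 + 222/t (O(t) = 3*(74/t + 48/(-105)) = 3*(74/t + 48*(-1/105)) = 3*(74/t - 16/35) = 3*(-16/35 + 74/t) = -48/35 + 222/t)
O(I(-5)) - j = (-48/35 + 222/(-1)) - 1*1/1114 = (-48/35 + 222*(-1)) - 1/1114 = (-48/35 - 222) - 1/1114 = -7818/35 - 1/1114 = -8709287/38990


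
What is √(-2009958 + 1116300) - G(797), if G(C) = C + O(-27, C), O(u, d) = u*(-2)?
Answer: -851 + I*√893658 ≈ -851.0 + 945.33*I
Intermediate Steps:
O(u, d) = -2*u
G(C) = 54 + C (G(C) = C - 2*(-27) = C + 54 = 54 + C)
√(-2009958 + 1116300) - G(797) = √(-2009958 + 1116300) - (54 + 797) = √(-893658) - 1*851 = I*√893658 - 851 = -851 + I*√893658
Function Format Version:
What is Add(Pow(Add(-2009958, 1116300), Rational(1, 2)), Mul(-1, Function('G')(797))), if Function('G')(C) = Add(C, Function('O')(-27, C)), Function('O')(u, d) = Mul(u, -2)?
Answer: Add(-851, Mul(I, Pow(893658, Rational(1, 2)))) ≈ Add(-851.00, Mul(945.33, I))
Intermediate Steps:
Function('O')(u, d) = Mul(-2, u)
Function('G')(C) = Add(54, C) (Function('G')(C) = Add(C, Mul(-2, -27)) = Add(C, 54) = Add(54, C))
Add(Pow(Add(-2009958, 1116300), Rational(1, 2)), Mul(-1, Function('G')(797))) = Add(Pow(Add(-2009958, 1116300), Rational(1, 2)), Mul(-1, Add(54, 797))) = Add(Pow(-893658, Rational(1, 2)), Mul(-1, 851)) = Add(Mul(I, Pow(893658, Rational(1, 2))), -851) = Add(-851, Mul(I, Pow(893658, Rational(1, 2))))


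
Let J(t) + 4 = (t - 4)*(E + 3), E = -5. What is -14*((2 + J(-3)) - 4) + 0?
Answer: -112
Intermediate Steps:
J(t) = 4 - 2*t (J(t) = -4 + (t - 4)*(-5 + 3) = -4 + (-4 + t)*(-2) = -4 + (8 - 2*t) = 4 - 2*t)
-14*((2 + J(-3)) - 4) + 0 = -14*((2 + (4 - 2*(-3))) - 4) + 0 = -14*((2 + (4 + 6)) - 4) + 0 = -14*((2 + 10) - 4) + 0 = -14*(12 - 4) + 0 = -14*8 + 0 = -112 + 0 = -112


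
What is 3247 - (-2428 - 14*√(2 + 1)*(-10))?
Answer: 5675 - 140*√3 ≈ 5432.5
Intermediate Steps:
3247 - (-2428 - 14*√(2 + 1)*(-10)) = 3247 - (-2428 - 14*√3*(-10)) = 3247 - (-2428 - (-140)*√3) = 3247 - (-2428 + 140*√3) = 3247 + (2428 - 140*√3) = 5675 - 140*√3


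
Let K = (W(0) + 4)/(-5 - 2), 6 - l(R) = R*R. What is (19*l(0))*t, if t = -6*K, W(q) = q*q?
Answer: 2736/7 ≈ 390.86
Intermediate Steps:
W(q) = q²
l(R) = 6 - R² (l(R) = 6 - R*R = 6 - R²)
K = -4/7 (K = (0² + 4)/(-5 - 2) = (0 + 4)/(-7) = 4*(-⅐) = -4/7 ≈ -0.57143)
t = 24/7 (t = -6*(-4/7) = 24/7 ≈ 3.4286)
(19*l(0))*t = (19*(6 - 1*0²))*(24/7) = (19*(6 - 1*0))*(24/7) = (19*(6 + 0))*(24/7) = (19*6)*(24/7) = 114*(24/7) = 2736/7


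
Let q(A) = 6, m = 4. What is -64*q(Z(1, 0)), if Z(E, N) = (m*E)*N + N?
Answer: -384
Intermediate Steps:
Z(E, N) = N + 4*E*N (Z(E, N) = (4*E)*N + N = 4*E*N + N = N + 4*E*N)
-64*q(Z(1, 0)) = -64*6 = -384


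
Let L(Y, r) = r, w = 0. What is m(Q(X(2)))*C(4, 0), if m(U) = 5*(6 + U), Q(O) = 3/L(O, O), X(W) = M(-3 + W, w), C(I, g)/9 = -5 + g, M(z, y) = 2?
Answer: -3375/2 ≈ -1687.5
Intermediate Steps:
C(I, g) = -45 + 9*g (C(I, g) = 9*(-5 + g) = -45 + 9*g)
X(W) = 2
Q(O) = 3/O
m(U) = 30 + 5*U
m(Q(X(2)))*C(4, 0) = (30 + 5*(3/2))*(-45 + 9*0) = (30 + 5*(3*(1/2)))*(-45 + 0) = (30 + 5*(3/2))*(-45) = (30 + 15/2)*(-45) = (75/2)*(-45) = -3375/2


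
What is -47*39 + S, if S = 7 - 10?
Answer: -1836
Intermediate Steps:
S = -3
-47*39 + S = -47*39 - 3 = -1833 - 3 = -1836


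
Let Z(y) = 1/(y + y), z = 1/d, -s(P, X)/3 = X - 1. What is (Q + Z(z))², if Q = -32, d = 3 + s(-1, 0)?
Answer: 841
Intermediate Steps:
s(P, X) = 3 - 3*X (s(P, X) = -3*(X - 1) = -3*(-1 + X) = 3 - 3*X)
d = 6 (d = 3 + (3 - 3*0) = 3 + (3 + 0) = 3 + 3 = 6)
z = ⅙ (z = 1/6 = ⅙ ≈ 0.16667)
Z(y) = 1/(2*y)
(Q + Z(z))² = (-32 + 1/(2*(⅙)))² = (-32 + (½)*6)² = (-32 + 3)² = (-29)² = 841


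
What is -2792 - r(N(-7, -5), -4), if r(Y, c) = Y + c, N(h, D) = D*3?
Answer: -2773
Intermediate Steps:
N(h, D) = 3*D
-2792 - r(N(-7, -5), -4) = -2792 - (3*(-5) - 4) = -2792 - (-15 - 4) = -2792 - 1*(-19) = -2792 + 19 = -2773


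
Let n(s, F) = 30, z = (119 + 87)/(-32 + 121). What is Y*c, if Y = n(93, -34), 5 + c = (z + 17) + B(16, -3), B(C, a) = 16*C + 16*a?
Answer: 593580/89 ≈ 6669.4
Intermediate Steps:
z = 206/89 ≈ 2.3146
c = 19786/89 (c = -5 + ((206/89 + 17) + (16*16 + 16*(-3))) = -5 + (1719/89 + (256 - 48)) = -5 + (1719/89 + 208) = -5 + 20231/89 = 19786/89 ≈ 222.31)
Y = 30
Y*c = 30*(19786/89) = 593580/89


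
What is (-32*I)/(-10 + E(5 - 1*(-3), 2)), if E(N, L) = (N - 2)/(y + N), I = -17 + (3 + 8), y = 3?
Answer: -264/13 ≈ -20.308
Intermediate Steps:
I = -6 (I = -17 + 11 = -6)
E(N, L) = (-2 + N)/(3 + N) (E(N, L) = (N - 2)/(3 + N) = (-2 + N)/(3 + N))
(-32*I)/(-10 + E(5 - 1*(-3), 2)) = (-32*(-6))/(-10 + (-2 + (5 - 1*(-3)))/(3 + (5 - 1*(-3)))) = 192/(-10 + (-2 + (5 + 3))/(3 + (5 + 3))) = 192/(-10 + (-2 + 8)/(3 + 8)) = 192/(-10 + 6/11) = 192/(-104/11) = 192*(-11/104) = -264/13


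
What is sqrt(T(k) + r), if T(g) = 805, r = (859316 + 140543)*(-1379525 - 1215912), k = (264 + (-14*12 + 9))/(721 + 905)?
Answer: 7*I*sqrt(52960633522) ≈ 1.6109e+6*I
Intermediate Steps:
k = 35/542 (k = (264 + (-168 + 9))/1626 = (264 - 159)*(1/1626) = 105*(1/1626) = 35/542 ≈ 0.064576)
r = -2595071043383 (r = 999859*(-2595437) = -2595071043383)
sqrt(T(k) + r) = sqrt(805 - 2595071043383) = sqrt(-2595071042578) = 7*I*sqrt(52960633522)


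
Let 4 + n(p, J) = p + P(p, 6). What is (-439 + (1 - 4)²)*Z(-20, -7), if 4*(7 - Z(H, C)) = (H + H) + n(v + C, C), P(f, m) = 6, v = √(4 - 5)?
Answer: -15695/2 + 215*I/2 ≈ -7847.5 + 107.5*I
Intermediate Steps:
v = I (v = √(-1) = I ≈ 1.0*I)
n(p, J) = 2 + p (n(p, J) = -4 + (p + 6) = -4 + (6 + p) = 2 + p)
Z(H, C) = 13/2 - H/2 - I/4 - C/4 (Z(H, C) = 7 - ((H + H) + (2 + (I + C)))/4 = 7 - (2*H + (2 + I + C))/4 = 7 - (2 + I + C + 2*H)/4 = 7 + (-½ - H/2 - I/4 - C/4) = 13/2 - H/2 - I/4 - C/4)
(-439 + (1 - 4)²)*Z(-20, -7) = (-439 + (1 - 4)²)*(13/2 - ½*(-20) - I/4 - ¼*(-7)) = (-439 + (-3)²)*(13/2 + 10 - I/4 + 7/4) = (-439 + 9)*(73/4 - I/4) = -430*(73/4 - I/4) = -15695/2 + 215*I/2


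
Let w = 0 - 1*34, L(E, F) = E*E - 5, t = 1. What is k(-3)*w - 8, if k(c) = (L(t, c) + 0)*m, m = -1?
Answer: -144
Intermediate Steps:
L(E, F) = -5 + E² (L(E, F) = E² - 5 = -5 + E²)
k(c) = 4 (k(c) = ((-5 + 1²) + 0)*(-1) = ((-5 + 1) + 0)*(-1) = (-4 + 0)*(-1) = -4*(-1) = 4)
w = -34 (w = 0 - 34 = -34)
k(-3)*w - 8 = 4*(-34) - 8 = -136 - 8 = -144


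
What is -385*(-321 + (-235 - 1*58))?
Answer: 236390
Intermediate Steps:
-385*(-321 + (-235 - 1*58)) = -385*(-321 + (-235 - 58)) = -385*(-321 - 293) = -385*(-614) = 236390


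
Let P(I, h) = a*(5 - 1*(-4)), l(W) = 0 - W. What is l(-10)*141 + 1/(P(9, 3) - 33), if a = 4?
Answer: 4231/3 ≈ 1410.3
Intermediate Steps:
l(W) = -W
P(I, h) = 36 (P(I, h) = 4*(5 - 1*(-4)) = 4*(5 + 4) = 4*9 = 36)
l(-10)*141 + 1/(P(9, 3) - 33) = -1*(-10)*141 + 1/(36 - 33) = 10*141 + 1/3 = 1410 + ⅓ = 4231/3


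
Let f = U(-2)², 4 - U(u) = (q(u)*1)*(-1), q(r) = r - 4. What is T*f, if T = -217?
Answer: -868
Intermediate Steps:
q(r) = -4 + r
U(u) = u (U(u) = 4 - (-4 + u)*1*(-1) = 4 - (-4 + u)*(-1) = 4 - (4 - u) = 4 + (-4 + u) = u)
f = 4 (f = (-2)² = 4)
T*f = -217*4 = -868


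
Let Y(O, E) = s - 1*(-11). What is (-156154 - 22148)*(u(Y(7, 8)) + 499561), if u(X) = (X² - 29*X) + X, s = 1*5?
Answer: -89038491438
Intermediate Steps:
s = 5
Y(O, E) = 16 (Y(O, E) = 5 - 1*(-11) = 5 + 11 = 16)
u(X) = X² - 28*X
(-156154 - 22148)*(u(Y(7, 8)) + 499561) = (-156154 - 22148)*(16*(-28 + 16) + 499561) = -178302*(16*(-12) + 499561) = -178302*(-192 + 499561) = -178302*499369 = -89038491438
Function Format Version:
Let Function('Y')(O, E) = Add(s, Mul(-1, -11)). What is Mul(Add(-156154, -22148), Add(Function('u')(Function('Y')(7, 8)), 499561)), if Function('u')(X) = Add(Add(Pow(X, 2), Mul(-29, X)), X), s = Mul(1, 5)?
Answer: -89038491438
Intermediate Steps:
s = 5
Function('Y')(O, E) = 16 (Function('Y')(O, E) = Add(5, Mul(-1, -11)) = Add(5, 11) = 16)
Function('u')(X) = Add(Pow(X, 2), Mul(-28, X))
Mul(Add(-156154, -22148), Add(Function('u')(Function('Y')(7, 8)), 499561)) = Mul(Add(-156154, -22148), Add(Mul(16, Add(-28, 16)), 499561)) = Mul(-178302, Add(Mul(16, -12), 499561)) = Mul(-178302, Add(-192, 499561)) = Mul(-178302, 499369) = -89038491438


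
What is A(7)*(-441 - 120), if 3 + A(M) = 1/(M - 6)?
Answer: 1122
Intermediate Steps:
A(M) = -3 + 1/(-6 + M) (A(M) = -3 + 1/(M - 6) = -3 + 1/(-6 + M))
A(7)*(-441 - 120) = ((19 - 3*7)/(-6 + 7))*(-441 - 120) = ((19 - 21)/1)*(-561) = (1*(-2))*(-561) = -2*(-561) = 1122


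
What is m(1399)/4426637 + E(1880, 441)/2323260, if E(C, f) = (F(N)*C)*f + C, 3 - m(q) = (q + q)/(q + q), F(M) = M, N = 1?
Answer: 183918146402/514211433831 ≈ 0.35767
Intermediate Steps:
m(q) = 2 (m(q) = 3 - (q + q)/(q + q) = 3 - 2*q/(2*q) = 3 - 2*q*1/(2*q) = 3 - 1*1 = 3 - 1 = 2)
E(C, f) = C + C*f (E(C, f) = (1*C)*f + C = C*f + C = C + C*f)
m(1399)/4426637 + E(1880, 441)/2323260 = 2/4426637 + (1880*(1 + 441))/2323260 = 2*(1/4426637) + (1880*442)*(1/2323260) = 2/4426637 + 830960*(1/2323260) = 2/4426637 + 41548/116163 = 183918146402/514211433831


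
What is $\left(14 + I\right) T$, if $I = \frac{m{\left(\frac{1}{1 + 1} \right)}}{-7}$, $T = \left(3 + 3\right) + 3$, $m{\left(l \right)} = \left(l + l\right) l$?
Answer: $\frac{1755}{14} \approx 125.36$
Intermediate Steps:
$m{\left(l \right)} = 2 l^{2}$ ($m{\left(l \right)} = 2 l l = 2 l^{2}$)
$T = 9$ ($T = 6 + 3 = 9$)
$I = - \frac{1}{14}$ ($I = \frac{2 \left(\frac{1}{1 + 1}\right)^{2}}{-7} = 2 \left(\frac{1}{2}\right)^{2} \left(- \frac{1}{7}\right) = \frac{2}{4} \left(- \frac{1}{7}\right) = 2 \cdot \frac{1}{4} \left(- \frac{1}{7}\right) = \frac{1}{2} \left(- \frac{1}{7}\right) = - \frac{1}{14} \approx -0.071429$)
$\left(14 + I\right) T = \left(14 - \frac{1}{14}\right) 9 = \frac{195}{14} \cdot 9 = \frac{1755}{14}$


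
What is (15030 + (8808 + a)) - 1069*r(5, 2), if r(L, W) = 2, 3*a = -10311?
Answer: 18263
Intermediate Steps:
a = -3437 (a = (⅓)*(-10311) = -3437)
(15030 + (8808 + a)) - 1069*r(5, 2) = (15030 + (8808 - 3437)) - 1069*2 = (15030 + 5371) - 2138 = 20401 - 2138 = 18263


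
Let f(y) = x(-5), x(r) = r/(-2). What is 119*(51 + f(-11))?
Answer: 12733/2 ≈ 6366.5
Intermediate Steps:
x(r) = -r/2 (x(r) = r*(-½) = -r/2)
f(y) = 5/2 (f(y) = -½*(-5) = 5/2)
119*(51 + f(-11)) = 119*(51 + 5/2) = 119*(107/2) = 12733/2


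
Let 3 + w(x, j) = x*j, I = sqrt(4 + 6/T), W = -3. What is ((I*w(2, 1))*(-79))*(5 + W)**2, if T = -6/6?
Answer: 316*I*sqrt(2) ≈ 446.89*I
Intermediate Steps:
T = -1 (T = -6*1/6 = -1)
I = I*sqrt(2) (I = sqrt(4 + 6/(-1)) = sqrt(4 + 6*(-1)) = sqrt(4 - 6) = sqrt(-2) = I*sqrt(2) ≈ 1.4142*I)
w(x, j) = -3 + j*x (w(x, j) = -3 + x*j = -3 + j*x)
((I*w(2, 1))*(-79))*(5 + W)**2 = (((I*sqrt(2))*(-3 + 1*2))*(-79))*(5 - 3)**2 = (((I*sqrt(2))*(-3 + 2))*(-79))*2**2 = (((I*sqrt(2))*(-1))*(-79))*4 = (-I*sqrt(2)*(-79))*4 = (79*I*sqrt(2))*4 = 316*I*sqrt(2)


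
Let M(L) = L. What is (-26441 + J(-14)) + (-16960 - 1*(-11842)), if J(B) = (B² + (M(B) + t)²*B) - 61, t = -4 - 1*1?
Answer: -36478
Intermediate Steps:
t = -5 (t = -4 - 1 = -5)
J(B) = -61 + B² + B*(-5 + B)² (J(B) = (B² + (B - 5)²*B) - 61 = (B² + (-5 + B)²*B) - 61 = (B² + B*(-5 + B)²) - 61 = -61 + B² + B*(-5 + B)²)
(-26441 + J(-14)) + (-16960 - 1*(-11842)) = (-26441 + (-61 + (-14)² - 14*(-5 - 14)²)) + (-16960 - 1*(-11842)) = (-26441 + (-61 + 196 - 14*(-19)²)) + (-16960 + 11842) = (-26441 + (-61 + 196 - 14*361)) - 5118 = (-26441 + (-61 + 196 - 5054)) - 5118 = (-26441 - 4919) - 5118 = -31360 - 5118 = -36478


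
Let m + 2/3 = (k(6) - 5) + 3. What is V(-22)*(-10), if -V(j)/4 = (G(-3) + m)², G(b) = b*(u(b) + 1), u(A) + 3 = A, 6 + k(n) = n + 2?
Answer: 73960/9 ≈ 8217.8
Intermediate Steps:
k(n) = -4 + n (k(n) = -6 + (n + 2) = -6 + (2 + n) = -4 + n)
m = -⅔ (m = -⅔ + (((-4 + 6) - 5) + 3) = -⅔ + ((2 - 5) + 3) = -⅔ + (-3 + 3) = -⅔ + 0 = -⅔ ≈ -0.66667)
u(A) = -3 + A
G(b) = b*(-2 + b) (G(b) = b*((-3 + b) + 1) = b*(-2 + b))
V(j) = -7396/9 (V(j) = -4*(-3*(-2 - 3) - ⅔)² = -4*(-3*(-5) - ⅔)² = -4*(15 - ⅔)² = -4*(43/3)² = -4*1849/9 = -7396/9)
V(-22)*(-10) = -7396/9*(-10) = 73960/9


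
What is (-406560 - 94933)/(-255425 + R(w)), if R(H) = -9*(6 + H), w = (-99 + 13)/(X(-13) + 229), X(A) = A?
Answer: 6017916/3065705 ≈ 1.9630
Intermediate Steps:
w = -43/108 (w = (-99 + 13)/(-13 + 229) = -86/216 = -86*1/216 = -43/108 ≈ -0.39815)
R(H) = -54 - 9*H
(-406560 - 94933)/(-255425 + R(w)) = (-406560 - 94933)/(-255425 + (-54 - 9*(-43/108))) = -501493/(-255425 + (-54 + 43/12)) = -501493/(-255425 - 605/12) = -501493/(-3065705/12) = -501493*(-12/3065705) = 6017916/3065705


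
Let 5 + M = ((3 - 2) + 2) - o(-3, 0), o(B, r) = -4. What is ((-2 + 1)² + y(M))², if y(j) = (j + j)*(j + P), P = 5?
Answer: 841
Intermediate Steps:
M = 2 (M = -5 + (((3 - 2) + 2) - 1*(-4)) = -5 + ((1 + 2) + 4) = -5 + (3 + 4) = -5 + 7 = 2)
y(j) = 2*j*(5 + j) (y(j) = (j + j)*(j + 5) = (2*j)*(5 + j) = 2*j*(5 + j))
((-2 + 1)² + y(M))² = ((-2 + 1)² + 2*2*(5 + 2))² = ((-1)² + 2*2*7)² = (1 + 28)² = 29² = 841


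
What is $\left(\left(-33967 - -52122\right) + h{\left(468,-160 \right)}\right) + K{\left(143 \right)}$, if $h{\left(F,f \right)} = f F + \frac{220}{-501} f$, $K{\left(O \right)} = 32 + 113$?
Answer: $- \frac{28311380}{501} \approx -56510.0$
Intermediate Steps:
$K{\left(O \right)} = 145$
$h{\left(F,f \right)} = - \frac{220 f}{501} + F f$ ($h{\left(F,f \right)} = F f + 220 \left(- \frac{1}{501}\right) f = F f - \frac{220 f}{501} = - \frac{220 f}{501} + F f$)
$\left(\left(-33967 - -52122\right) + h{\left(468,-160 \right)}\right) + K{\left(143 \right)} = \left(\left(-33967 - -52122\right) + \frac{1}{501} \left(-160\right) \left(-220 + 501 \cdot 468\right)\right) + 145 = \left(\left(-33967 + 52122\right) + \frac{1}{501} \left(-160\right) \left(-220 + 234468\right)\right) + 145 = \left(18155 + \frac{1}{501} \left(-160\right) 234248\right) + 145 = \left(18155 - \frac{37479680}{501}\right) + 145 = - \frac{28384025}{501} + 145 = - \frac{28311380}{501}$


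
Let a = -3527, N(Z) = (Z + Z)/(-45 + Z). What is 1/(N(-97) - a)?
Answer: 71/250514 ≈ 0.00028342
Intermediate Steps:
N(Z) = 2*Z/(-45 + Z) (N(Z) = (2*Z)/(-45 + Z) = 2*Z/(-45 + Z))
1/(N(-97) - a) = 1/(2*(-97)/(-45 - 97) - 1*(-3527)) = 1/(2*(-97)/(-142) + 3527) = 1/(2*(-97)*(-1/142) + 3527) = 1/(97/71 + 3527) = 1/(250514/71) = 71/250514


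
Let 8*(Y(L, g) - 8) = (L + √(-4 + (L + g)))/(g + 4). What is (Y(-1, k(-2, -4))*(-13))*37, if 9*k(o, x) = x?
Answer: -980759/256 - 10101*I/256 ≈ -3831.1 - 39.457*I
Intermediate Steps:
k(o, x) = x/9
Y(L, g) = 8 + (L + √(-4 + L + g))/(8*(4 + g)) (Y(L, g) = 8 + ((L + √(-4 + (L + g)))/(g + 4))/8 = 8 + ((L + √(-4 + L + g))/(4 + g))/8 = 8 + (L + √(-4 + L + g))/(8*(4 + g)))
(Y(-1, k(-2, -4))*(-13))*37 = (((256 - 1 + √(-4 - 1 + (⅑)*(-4)) + 64*((⅑)*(-4)))/(8*(4 + (⅑)*(-4))))*(-13))*37 = (((256 - 1 + √(-4 - 1 - 4/9) + 64*(-4/9))/(8*(4 - 4/9)))*(-13))*37 = (((256 - 1 + √(-49/9) - 256/9)/(8*(32/9)))*(-13))*37 = (((⅛)*(9/32)*(256 - 1 + 7*I/3 - 256/9))*(-13))*37 = (((⅛)*(9/32)*(2039/9 + 7*I/3))*(-13))*37 = ((2039/256 + 21*I/256)*(-13))*37 = (-26507/256 - 273*I/256)*37 = -980759/256 - 10101*I/256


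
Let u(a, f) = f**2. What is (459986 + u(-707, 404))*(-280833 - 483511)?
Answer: -476340709488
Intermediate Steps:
(459986 + u(-707, 404))*(-280833 - 483511) = (459986 + 404**2)*(-280833 - 483511) = (459986 + 163216)*(-764344) = 623202*(-764344) = -476340709488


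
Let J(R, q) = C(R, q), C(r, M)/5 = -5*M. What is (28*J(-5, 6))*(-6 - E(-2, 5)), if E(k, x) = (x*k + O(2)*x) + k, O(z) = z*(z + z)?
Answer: 142800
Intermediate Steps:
C(r, M) = -25*M (C(r, M) = 5*(-5*M) = -25*M)
J(R, q) = -25*q
O(z) = 2*z² (O(z) = z*(2*z) = 2*z²)
E(k, x) = k + 8*x + k*x (E(k, x) = (x*k + (2*2²)*x) + k = (k*x + (2*4)*x) + k = (k*x + 8*x) + k = (8*x + k*x) + k = k + 8*x + k*x)
(28*J(-5, 6))*(-6 - E(-2, 5)) = (28*(-25*6))*(-6 - (-2 + 8*5 - 2*5)) = (28*(-150))*(-6 - (-2 + 40 - 10)) = -4200*(-6 - 1*28) = -4200*(-6 - 28) = -4200*(-34) = 142800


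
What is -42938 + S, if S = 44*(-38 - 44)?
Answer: -46546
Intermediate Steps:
S = -3608 (S = 44*(-82) = -3608)
-42938 + S = -42938 - 3608 = -46546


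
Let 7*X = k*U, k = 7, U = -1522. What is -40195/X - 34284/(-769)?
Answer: 83090203/1170418 ≈ 70.992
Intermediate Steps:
X = -1522 (X = (7*(-1522))/7 = (⅐)*(-10654) = -1522)
-40195/X - 34284/(-769) = -40195/(-1522) - 34284/(-769) = -40195*(-1/1522) - 34284*(-1/769) = 40195/1522 + 34284/769 = 83090203/1170418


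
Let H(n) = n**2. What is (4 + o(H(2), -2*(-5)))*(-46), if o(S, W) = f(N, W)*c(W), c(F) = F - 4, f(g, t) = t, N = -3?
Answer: -2944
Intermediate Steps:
c(F) = -4 + F
o(S, W) = W*(-4 + W)
(4 + o(H(2), -2*(-5)))*(-46) = (4 + (-2*(-5))*(-4 - 2*(-5)))*(-46) = (4 + 10*(-4 + 10))*(-46) = (4 + 10*6)*(-46) = (4 + 60)*(-46) = 64*(-46) = -2944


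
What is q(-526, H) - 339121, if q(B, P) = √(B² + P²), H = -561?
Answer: -339121 + √591397 ≈ -3.3835e+5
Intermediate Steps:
q(-526, H) - 339121 = √((-526)² + (-561)²) - 339121 = √(276676 + 314721) - 339121 = √591397 - 339121 = -339121 + √591397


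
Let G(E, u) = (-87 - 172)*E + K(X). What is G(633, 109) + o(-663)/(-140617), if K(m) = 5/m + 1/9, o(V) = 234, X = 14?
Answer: -2904762380755/17717742 ≈ -1.6395e+5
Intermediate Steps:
K(m) = 1/9 + 5/m (K(m) = 5/m + 1*(1/9) = 5/m + 1/9 = 1/9 + 5/m)
G(E, u) = 59/126 - 259*E (G(E, u) = (-87 - 172)*E + (1/9)*(45 + 14)/14 = -259*E + (1/9)*(1/14)*59 = -259*E + 59/126 = 59/126 - 259*E)
G(633, 109) + o(-663)/(-140617) = (59/126 - 259*633) + 234/(-140617) = (59/126 - 163947) + 234*(-1/140617) = -20657263/126 - 234/140617 = -2904762380755/17717742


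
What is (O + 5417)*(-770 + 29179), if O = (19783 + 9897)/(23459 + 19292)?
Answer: 6579860961423/42751 ≈ 1.5391e+8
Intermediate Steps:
O = 29680/42751 ≈ 0.69425
(O + 5417)*(-770 + 29179) = (29680/42751 + 5417)*(-770 + 29179) = (231611847/42751)*28409 = 6579860961423/42751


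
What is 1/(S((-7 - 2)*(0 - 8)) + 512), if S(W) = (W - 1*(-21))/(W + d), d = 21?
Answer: 1/513 ≈ 0.0019493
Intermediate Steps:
S(W) = 1 (S(W) = (W - 1*(-21))/(W + 21) = (W + 21)/(21 + W) = (21 + W)/(21 + W) = 1)
1/(S((-7 - 2)*(0 - 8)) + 512) = 1/(1 + 512) = 1/513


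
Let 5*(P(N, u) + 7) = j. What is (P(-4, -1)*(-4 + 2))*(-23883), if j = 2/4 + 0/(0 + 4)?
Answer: -1647927/5 ≈ -3.2959e+5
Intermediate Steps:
j = ½ (j = 2*(¼) + 0/4 = ½ + 0*(¼) = ½ + 0 = ½ ≈ 0.50000)
P(N, u) = -69/10 (P(N, u) = -7 + (⅕)*(½) = -7 + ⅒ = -69/10)
(P(-4, -1)*(-4 + 2))*(-23883) = -69*(-4 + 2)/10*(-23883) = -69/10*(-2)*(-23883) = (69/5)*(-23883) = -1647927/5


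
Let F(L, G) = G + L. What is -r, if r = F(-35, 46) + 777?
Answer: -788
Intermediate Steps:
r = 788 (r = (46 - 35) + 777 = 11 + 777 = 788)
-r = -1*788 = -788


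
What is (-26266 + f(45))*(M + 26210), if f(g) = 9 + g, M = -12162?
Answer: -368226176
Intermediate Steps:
(-26266 + f(45))*(M + 26210) = (-26266 + (9 + 45))*(-12162 + 26210) = (-26266 + 54)*14048 = -26212*14048 = -368226176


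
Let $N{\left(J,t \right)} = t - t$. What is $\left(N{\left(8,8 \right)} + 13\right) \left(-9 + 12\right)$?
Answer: $39$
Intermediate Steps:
$N{\left(J,t \right)} = 0$
$\left(N{\left(8,8 \right)} + 13\right) \left(-9 + 12\right) = \left(0 + 13\right) \left(-9 + 12\right) = 13 \cdot 3 = 39$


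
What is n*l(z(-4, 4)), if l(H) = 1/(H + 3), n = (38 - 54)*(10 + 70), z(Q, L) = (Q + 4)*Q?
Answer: -1280/3 ≈ -426.67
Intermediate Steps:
z(Q, L) = Q*(4 + Q) (z(Q, L) = (4 + Q)*Q = Q*(4 + Q))
n = -1280 (n = -16*80 = -1280)
l(H) = 1/(3 + H)
n*l(z(-4, 4)) = -1280/(3 - 4*(4 - 4)) = -1280/(3 - 4*0) = -1280/(3 + 0) = -1280/3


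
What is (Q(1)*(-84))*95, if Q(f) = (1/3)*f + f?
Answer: -10640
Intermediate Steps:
Q(f) = 4*f/3 (Q(f) = (1*(1/3))*f + f = f/3 + f = 4*f/3)
(Q(1)*(-84))*95 = (((4/3)*1)*(-84))*95 = ((4/3)*(-84))*95 = -112*95 = -10640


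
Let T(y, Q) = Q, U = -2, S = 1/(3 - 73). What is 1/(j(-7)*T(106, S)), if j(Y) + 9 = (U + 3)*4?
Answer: 14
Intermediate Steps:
S = -1/70 (S = 1/(-70) = -1/70 ≈ -0.014286)
j(Y) = -5 (j(Y) = -9 + (-2 + 3)*4 = -9 + 1*4 = -9 + 4 = -5)
1/(j(-7)*T(106, S)) = 1/(-5*(-1/70)) = 1/(1/14) = 14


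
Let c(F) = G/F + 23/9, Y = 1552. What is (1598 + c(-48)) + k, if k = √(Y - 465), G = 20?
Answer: 57605/36 + √1087 ≈ 1633.1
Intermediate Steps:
c(F) = 23/9 + 20/F (c(F) = 20/F + 23/9 = 23/9 + 20/F)
k = √1087 (k = √(1552 - 465) = √1087 ≈ 32.970)
(1598 + c(-48)) + k = (1598 + (23/9 + 20/(-48))) + √1087 = (1598 + (23/9 + 20*(-1/48))) + √1087 = (1598 + (23/9 - 5/12)) + √1087 = (1598 + 77/36) + √1087 = 57605/36 + √1087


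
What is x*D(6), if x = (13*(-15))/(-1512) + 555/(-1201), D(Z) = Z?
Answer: -201655/100884 ≈ -1.9989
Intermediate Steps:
x = -201655/605304 (x = -195*(-1/1512) + 555*(-1/1201) = 65/504 - 555/1201 = -201655/605304 ≈ -0.33315)
x*D(6) = -201655/605304*6 = -201655/100884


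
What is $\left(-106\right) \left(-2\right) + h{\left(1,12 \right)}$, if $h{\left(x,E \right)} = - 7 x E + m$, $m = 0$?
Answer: $128$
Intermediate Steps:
$h{\left(x,E \right)} = - 7 E x$ ($h{\left(x,E \right)} = - 7 x E + 0 = - 7 E x + 0 = - 7 E x$)
$\left(-106\right) \left(-2\right) + h{\left(1,12 \right)} = \left(-106\right) \left(-2\right) - 84 \cdot 1 = 212 - 84 = 128$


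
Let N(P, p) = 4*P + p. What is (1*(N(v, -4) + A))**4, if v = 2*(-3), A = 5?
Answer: 279841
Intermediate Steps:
v = -6
N(P, p) = p + 4*P
(1*(N(v, -4) + A))**4 = (1*((-4 + 4*(-6)) + 5))**4 = (1*((-4 - 24) + 5))**4 = (1*(-28 + 5))**4 = (1*(-23))**4 = (-23)**4 = 279841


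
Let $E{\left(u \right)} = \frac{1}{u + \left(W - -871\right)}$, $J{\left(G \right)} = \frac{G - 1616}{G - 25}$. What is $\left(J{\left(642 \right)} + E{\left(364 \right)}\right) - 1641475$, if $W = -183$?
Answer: $- \frac{1065456182931}{649084} \approx -1.6415 \cdot 10^{6}$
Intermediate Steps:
$J{\left(G \right)} = \frac{-1616 + G}{-25 + G}$
$E{\left(u \right)} = \frac{1}{688 + u}$ ($E{\left(u \right)} = \frac{1}{u - -688} = \frac{1}{u + \left(-183 + 871\right)} = \frac{1}{u + 688} = \frac{1}{688 + u}$)
$\left(J{\left(642 \right)} + E{\left(364 \right)}\right) - 1641475 = \left(\frac{-1616 + 642}{-25 + 642} + \frac{1}{688 + 364}\right) - 1641475 = \left(\frac{1}{617} \left(-974\right) + \frac{1}{1052}\right) - 1641475 = \left(- \frac{974}{617} + \frac{1}{1052}\right) - 1641475 = - \frac{1024031}{649084} - 1641475 = - \frac{1065456182931}{649084}$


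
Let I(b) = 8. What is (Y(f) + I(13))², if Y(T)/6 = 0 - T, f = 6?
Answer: 784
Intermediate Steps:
Y(T) = -6*T (Y(T) = 6*(0 - T) = 6*(-T) = -6*T)
(Y(f) + I(13))² = (-6*6 + 8)² = (-36 + 8)² = (-28)² = 784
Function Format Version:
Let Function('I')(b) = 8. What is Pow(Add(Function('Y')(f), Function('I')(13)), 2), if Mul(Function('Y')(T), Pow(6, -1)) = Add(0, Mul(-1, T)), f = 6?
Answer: 784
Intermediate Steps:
Function('Y')(T) = Mul(-6, T) (Function('Y')(T) = Mul(6, Add(0, Mul(-1, T))) = Mul(6, Mul(-1, T)) = Mul(-6, T))
Pow(Add(Function('Y')(f), Function('I')(13)), 2) = Pow(Add(Mul(-6, 6), 8), 2) = Pow(Add(-36, 8), 2) = Pow(-28, 2) = 784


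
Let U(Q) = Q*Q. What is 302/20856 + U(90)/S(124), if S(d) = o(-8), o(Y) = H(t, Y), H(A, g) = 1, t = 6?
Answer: 84466951/10428 ≈ 8100.0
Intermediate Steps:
U(Q) = Q²
o(Y) = 1
S(d) = 1
302/20856 + U(90)/S(124) = 302/20856 + 90²/1 = 302*(1/20856) + 8100*1 = 151/10428 + 8100 = 84466951/10428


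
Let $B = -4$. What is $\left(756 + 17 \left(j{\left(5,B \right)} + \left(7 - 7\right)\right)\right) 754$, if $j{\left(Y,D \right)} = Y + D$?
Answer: $582842$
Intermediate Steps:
$j{\left(Y,D \right)} = D + Y$
$\left(756 + 17 \left(j{\left(5,B \right)} + \left(7 - 7\right)\right)\right) 754 = \left(756 + 17 \left(\left(-4 + 5\right) + \left(7 - 7\right)\right)\right) 754 = \left(756 + 17 \left(1 + 0\right)\right) 754 = \left(756 + 17 \cdot 1\right) 754 = \left(756 + 17\right) 754 = 773 \cdot 754 = 582842$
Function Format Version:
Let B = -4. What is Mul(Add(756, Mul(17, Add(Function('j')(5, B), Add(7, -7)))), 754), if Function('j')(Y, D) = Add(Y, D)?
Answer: 582842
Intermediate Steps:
Function('j')(Y, D) = Add(D, Y)
Mul(Add(756, Mul(17, Add(Function('j')(5, B), Add(7, -7)))), 754) = Mul(Add(756, Mul(17, Add(Add(-4, 5), Add(7, -7)))), 754) = Mul(Add(756, Mul(17, Add(1, 0))), 754) = Mul(Add(756, Mul(17, 1)), 754) = Mul(Add(756, 17), 754) = Mul(773, 754) = 582842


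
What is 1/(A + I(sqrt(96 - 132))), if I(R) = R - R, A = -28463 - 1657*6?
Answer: -1/38405 ≈ -2.6038e-5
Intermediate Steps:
A = -38405 (A = -28463 - 9942 = -38405)
I(R) = 0
1/(A + I(sqrt(96 - 132))) = 1/(-38405 + 0) = 1/(-38405) = -1/38405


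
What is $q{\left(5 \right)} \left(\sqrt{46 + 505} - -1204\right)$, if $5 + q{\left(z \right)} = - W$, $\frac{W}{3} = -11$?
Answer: $33712 + 28 \sqrt{551} \approx 34369.0$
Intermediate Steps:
$W = -33$ ($W = 3 \left(-11\right) = -33$)
$q{\left(z \right)} = 28$ ($q{\left(z \right)} = -5 - -33 = -5 + 33 = 28$)
$q{\left(5 \right)} \left(\sqrt{46 + 505} - -1204\right) = 28 \left(\sqrt{46 + 505} - -1204\right) = 28 \left(\sqrt{551} + 1204\right) = 28 \left(1204 + \sqrt{551}\right) = 33712 + 28 \sqrt{551}$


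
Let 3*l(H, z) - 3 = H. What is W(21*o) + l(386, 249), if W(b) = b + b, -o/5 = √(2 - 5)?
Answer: 389/3 - 210*I*√3 ≈ 129.67 - 363.73*I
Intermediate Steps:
l(H, z) = 1 + H/3
o = -5*I*√3 (o = -5*√(2 - 5) = -5*I*√3 ≈ -8.6602*I)
W(b) = 2*b
W(21*o) + l(386, 249) = 2*(21*(-5*I*√3)) + (1 + (⅓)*386) = 2*(-105*I*√3) + (1 + 386/3) = -210*I*√3 + 389/3 = 389/3 - 210*I*√3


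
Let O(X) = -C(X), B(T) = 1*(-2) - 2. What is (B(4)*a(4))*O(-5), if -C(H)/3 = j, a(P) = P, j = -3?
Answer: 144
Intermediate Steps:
C(H) = 9 (C(H) = -3*(-3) = 9)
B(T) = -4 (B(T) = -2 - 2 = -4)
O(X) = -9 (O(X) = -1*9 = -9)
(B(4)*a(4))*O(-5) = -4*4*(-9) = -16*(-9) = 144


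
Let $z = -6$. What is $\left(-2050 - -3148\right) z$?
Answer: $-6588$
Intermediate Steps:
$\left(-2050 - -3148\right) z = \left(-2050 - -3148\right) \left(-6\right) = \left(-2050 + 3148\right) \left(-6\right) = 1098 \left(-6\right) = -6588$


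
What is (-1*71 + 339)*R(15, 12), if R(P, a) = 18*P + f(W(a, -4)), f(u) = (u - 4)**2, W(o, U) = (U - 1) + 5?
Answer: 76648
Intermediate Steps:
W(o, U) = 4 + U (W(o, U) = (-1 + U) + 5 = 4 + U)
f(u) = (-4 + u)**2
R(P, a) = 16 + 18*P (R(P, a) = 18*P + (-4 + (4 - 4))**2 = 18*P + (-4 + 0)**2 = 18*P + (-4)**2 = 18*P + 16 = 16 + 18*P)
(-1*71 + 339)*R(15, 12) = (-1*71 + 339)*(16 + 18*15) = (-71 + 339)*(16 + 270) = 268*286 = 76648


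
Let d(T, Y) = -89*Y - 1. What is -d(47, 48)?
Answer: 4273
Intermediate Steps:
d(T, Y) = -1 - 89*Y
-d(47, 48) = -(-1 - 89*48) = -(-1 - 4272) = -1*(-4273) = 4273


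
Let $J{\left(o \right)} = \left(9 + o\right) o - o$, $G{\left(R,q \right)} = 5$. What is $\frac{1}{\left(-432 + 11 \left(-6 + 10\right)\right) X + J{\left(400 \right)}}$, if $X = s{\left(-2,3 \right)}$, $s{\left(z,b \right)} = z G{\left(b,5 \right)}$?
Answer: $\frac{1}{167080} \approx 5.9852 \cdot 10^{-6}$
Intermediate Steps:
$s{\left(z,b \right)} = 5 z$ ($s{\left(z,b \right)} = z 5 = 5 z$)
$X = -10$ ($X = 5 \left(-2\right) = -10$)
$J{\left(o \right)} = - o + o \left(9 + o\right)$ ($J{\left(o \right)} = o \left(9 + o\right) - o = - o + o \left(9 + o\right)$)
$\frac{1}{\left(-432 + 11 \left(-6 + 10\right)\right) X + J{\left(400 \right)}} = \frac{1}{\left(-432 + 11 \left(-6 + 10\right)\right) \left(-10\right) + 400 \left(8 + 400\right)} = \frac{1}{\left(-432 + 11 \cdot 4\right) \left(-10\right) + 400 \cdot 408} = \frac{1}{\left(-432 + 44\right) \left(-10\right) + 163200} = \frac{1}{\left(-388\right) \left(-10\right) + 163200} = \frac{1}{3880 + 163200} = \frac{1}{167080}$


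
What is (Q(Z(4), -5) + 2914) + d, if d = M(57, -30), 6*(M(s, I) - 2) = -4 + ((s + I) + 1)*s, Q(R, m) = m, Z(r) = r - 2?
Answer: 9529/3 ≈ 3176.3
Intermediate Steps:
Z(r) = -2 + r
M(s, I) = 4/3 + s*(1 + I + s)/6 (M(s, I) = 2 + (-4 + ((s + I) + 1)*s)/6 = 2 + (-4 + ((I + s) + 1)*s)/6 = 2 + (-4 + (1 + I + s)*s)/6 = 2 + (-4 + s*(1 + I + s))/6 = 2 + (-⅔ + s*(1 + I + s)/6) = 4/3 + s*(1 + I + s)/6)
d = 802/3 (d = 4/3 + (⅙)*57 + (⅙)*57² + (⅙)*(-30)*57 = 4/3 + 19/2 + (⅙)*3249 - 285 = 4/3 + 19/2 + 1083/2 - 285 = 802/3 ≈ 267.33)
(Q(Z(4), -5) + 2914) + d = (-5 + 2914) + 802/3 = 2909 + 802/3 = 9529/3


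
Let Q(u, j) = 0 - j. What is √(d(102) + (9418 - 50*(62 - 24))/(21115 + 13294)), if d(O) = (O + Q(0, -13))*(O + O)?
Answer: √27776412619122/34409 ≈ 153.17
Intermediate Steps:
Q(u, j) = -j
d(O) = 2*O*(13 + O) (d(O) = (O - 1*(-13))*(O + O) = (O + 13)*(2*O) = (13 + O)*(2*O) = 2*O*(13 + O))
√(d(102) + (9418 - 50*(62 - 24))/(21115 + 13294)) = √(2*102*(13 + 102) + (9418 - 50*(62 - 24))/(21115 + 13294)) = √(2*102*115 + (9418 - 50*38)/34409) = √(23460 + (9418 - 1900)*(1/34409)) = √(23460 + 7518*(1/34409)) = √(23460 + 7518/34409) = √(807242658/34409) = √27776412619122/34409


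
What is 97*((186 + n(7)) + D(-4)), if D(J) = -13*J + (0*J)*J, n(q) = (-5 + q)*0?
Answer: 23086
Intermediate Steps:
n(q) = 0
D(J) = -13*J (D(J) = -13*J + 0*J = -13*J + 0 = -13*J)
97*((186 + n(7)) + D(-4)) = 97*((186 + 0) - 13*(-4)) = 97*(186 + 52) = 97*238 = 23086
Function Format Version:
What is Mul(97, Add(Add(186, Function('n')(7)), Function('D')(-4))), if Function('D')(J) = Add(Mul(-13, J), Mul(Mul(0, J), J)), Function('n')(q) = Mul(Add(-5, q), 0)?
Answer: 23086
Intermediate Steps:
Function('n')(q) = 0
Function('D')(J) = Mul(-13, J) (Function('D')(J) = Add(Mul(-13, J), Mul(0, J)) = Add(Mul(-13, J), 0) = Mul(-13, J))
Mul(97, Add(Add(186, Function('n')(7)), Function('D')(-4))) = Mul(97, Add(Add(186, 0), Mul(-13, -4))) = Mul(97, Add(186, 52)) = Mul(97, 238) = 23086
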